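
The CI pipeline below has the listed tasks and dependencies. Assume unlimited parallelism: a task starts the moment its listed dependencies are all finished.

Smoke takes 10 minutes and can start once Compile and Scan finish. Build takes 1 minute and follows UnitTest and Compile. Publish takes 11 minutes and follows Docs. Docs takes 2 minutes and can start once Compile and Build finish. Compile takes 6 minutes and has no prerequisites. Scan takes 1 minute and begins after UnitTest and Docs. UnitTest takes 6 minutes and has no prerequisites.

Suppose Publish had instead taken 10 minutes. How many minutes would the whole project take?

20

Actual critical path: UnitTest→Build→Docs→Publish = 6+1+2+11 = 20 ⇒ 20 minutes.
Publish lies on that path, so at 10 minutes the path becomes 19 minutes.
The binding chain switches to Compile→Build→Docs→Scan→Smoke = 6+1+2+1+10 = 20; finish 20 minutes.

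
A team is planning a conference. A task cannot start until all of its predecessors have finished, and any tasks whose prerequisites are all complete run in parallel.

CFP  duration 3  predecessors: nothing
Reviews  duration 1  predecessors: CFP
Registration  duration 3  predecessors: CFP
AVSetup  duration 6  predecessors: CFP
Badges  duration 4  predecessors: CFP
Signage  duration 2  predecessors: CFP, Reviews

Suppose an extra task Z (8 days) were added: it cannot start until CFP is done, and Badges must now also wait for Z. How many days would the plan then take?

Originally the plan takes 9 days.
With Z inserted, Badges now waits for max(CFP, Z).
New critical path: CFP→Z→Badges = 3+8+4 = 15 ⇒ 15 days.

15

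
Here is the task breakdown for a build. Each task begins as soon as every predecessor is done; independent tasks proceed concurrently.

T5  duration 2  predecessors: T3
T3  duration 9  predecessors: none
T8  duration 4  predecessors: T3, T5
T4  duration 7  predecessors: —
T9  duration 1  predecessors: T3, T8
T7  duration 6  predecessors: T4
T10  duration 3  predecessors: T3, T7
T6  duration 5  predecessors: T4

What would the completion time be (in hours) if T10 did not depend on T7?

16

With the dependency in place, T3→T5→T8→T9 = 9+2+4+1 = 16 sets the finish at 16 hours.
Without T7→T10, T10's earliest start moves from 13 to 9.
After: T3→T5→T8→T9 = 9+2+4+1 = 16 → 16 hours.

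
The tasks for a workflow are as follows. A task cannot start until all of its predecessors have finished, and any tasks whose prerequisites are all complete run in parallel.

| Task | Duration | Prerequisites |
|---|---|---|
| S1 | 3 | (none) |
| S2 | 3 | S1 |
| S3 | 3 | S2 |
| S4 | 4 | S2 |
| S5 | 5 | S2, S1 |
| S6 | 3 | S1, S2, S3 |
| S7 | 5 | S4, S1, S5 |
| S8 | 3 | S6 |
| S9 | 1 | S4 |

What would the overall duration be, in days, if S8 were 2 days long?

16

Critical path before the change: S1→S2→S5→S7 = 3+3+5+5 = 16 giving 16 days.
The longest path through S8 is only 15 days, so S8 has float 1.
That remains the longest chain; total 16 days.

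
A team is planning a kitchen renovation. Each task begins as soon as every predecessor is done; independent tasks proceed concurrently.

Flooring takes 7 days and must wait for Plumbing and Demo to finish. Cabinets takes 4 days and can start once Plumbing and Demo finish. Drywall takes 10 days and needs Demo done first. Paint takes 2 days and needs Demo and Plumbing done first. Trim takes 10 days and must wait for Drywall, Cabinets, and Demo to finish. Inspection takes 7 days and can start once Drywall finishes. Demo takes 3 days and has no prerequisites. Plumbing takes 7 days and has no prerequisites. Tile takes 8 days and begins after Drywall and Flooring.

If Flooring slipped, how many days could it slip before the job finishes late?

1

The longest chain is Demo→Drywall→Trim = 3+10+10 = 23; overall finish 23 days.
The longest chain containing Flooring totals 22 days.
So Flooring can slip 15 − 14 = 1 day.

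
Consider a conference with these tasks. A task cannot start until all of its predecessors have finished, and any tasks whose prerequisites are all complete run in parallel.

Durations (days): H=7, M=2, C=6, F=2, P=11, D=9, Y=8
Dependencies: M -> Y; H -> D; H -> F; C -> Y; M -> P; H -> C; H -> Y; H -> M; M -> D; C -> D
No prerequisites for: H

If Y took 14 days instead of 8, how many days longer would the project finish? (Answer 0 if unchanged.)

5

Critical path before the change: H→C→D = 7+6+9 = 22 giving 22 days.
Y has 1 day of float (longest path through it is 21).
Now H→C→Y = 7+6+14 = 27 is longest, so the finish becomes 27 days.
Change in finish: 27 − 22 = +5 days.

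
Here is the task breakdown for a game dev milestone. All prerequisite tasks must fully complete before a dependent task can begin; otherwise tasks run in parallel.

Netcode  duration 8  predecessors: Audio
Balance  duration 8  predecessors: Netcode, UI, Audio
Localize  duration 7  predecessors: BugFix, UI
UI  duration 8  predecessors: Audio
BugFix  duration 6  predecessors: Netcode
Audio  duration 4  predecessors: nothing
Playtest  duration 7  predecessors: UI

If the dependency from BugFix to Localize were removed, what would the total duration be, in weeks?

Original critical path: Audio→Netcode→BugFix→Localize = 4+8+6+7 = 25 ⇒ 25 weeks.
Without BugFix→Localize, Localize's earliest start moves from 18 to 12.
New critical path: Audio→UI→Balance = 4+8+8 = 20 ⇒ 20 weeks.

20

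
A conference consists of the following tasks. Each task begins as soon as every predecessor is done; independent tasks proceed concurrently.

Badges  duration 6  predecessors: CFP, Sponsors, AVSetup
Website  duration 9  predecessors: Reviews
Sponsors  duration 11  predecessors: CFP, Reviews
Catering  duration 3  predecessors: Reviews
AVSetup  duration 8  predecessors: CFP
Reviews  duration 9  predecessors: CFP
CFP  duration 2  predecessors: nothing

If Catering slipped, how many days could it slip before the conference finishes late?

CFP→Reviews→Sponsors→Badges = 2+9+11+6 = 28 sets the makespan at 28 days.
The longest chain containing Catering totals 14 days.
Slack of Catering = 25 − 11 = 14 days.

14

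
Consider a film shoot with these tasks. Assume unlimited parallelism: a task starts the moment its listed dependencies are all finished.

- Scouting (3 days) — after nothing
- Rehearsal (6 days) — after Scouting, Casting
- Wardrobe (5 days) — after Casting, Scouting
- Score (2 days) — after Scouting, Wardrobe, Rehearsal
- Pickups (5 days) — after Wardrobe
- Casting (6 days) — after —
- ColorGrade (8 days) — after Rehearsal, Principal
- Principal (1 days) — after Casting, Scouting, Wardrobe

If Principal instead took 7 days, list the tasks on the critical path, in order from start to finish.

As given, the longest chain is Casting→Wardrobe→Principal→ColorGrade = 6+5+1+8 = 20, so the finish is 20 days.
Principal lies on that path, so at 7 days the path becomes 26 days.
The critical path is still Casting→Wardrobe→Principal→ColorGrade; finish is now 26 days.

Casting, Wardrobe, Principal, ColorGrade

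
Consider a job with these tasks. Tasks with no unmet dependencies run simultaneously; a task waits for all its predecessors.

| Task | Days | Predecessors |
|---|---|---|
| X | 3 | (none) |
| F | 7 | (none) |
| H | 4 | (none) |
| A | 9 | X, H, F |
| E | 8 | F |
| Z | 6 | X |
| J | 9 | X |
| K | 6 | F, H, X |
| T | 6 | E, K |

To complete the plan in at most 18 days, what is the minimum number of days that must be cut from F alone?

3

Current finish: 21 days; target: 18.
F is on every critical path, so each day cut from F cuts the finish by one (this holds down to a finish of 16).
Need 21 − 18 = 3 days off F → F becomes 4 days, finish becomes 18.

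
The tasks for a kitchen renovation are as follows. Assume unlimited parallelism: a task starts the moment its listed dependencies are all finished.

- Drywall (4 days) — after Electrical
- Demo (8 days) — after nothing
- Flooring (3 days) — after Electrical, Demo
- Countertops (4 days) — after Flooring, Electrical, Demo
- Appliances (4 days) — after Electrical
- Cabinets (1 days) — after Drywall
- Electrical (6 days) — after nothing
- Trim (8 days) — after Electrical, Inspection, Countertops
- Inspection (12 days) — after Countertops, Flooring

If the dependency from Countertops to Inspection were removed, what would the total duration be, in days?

31

Original critical path: Demo→Flooring→Countertops→Inspection→Trim = 8+3+4+12+8 = 35 ⇒ 35 days.
Without Countertops→Inspection, Inspection's earliest start moves from 15 to 11.
After: Demo→Flooring→Inspection→Trim = 8+3+12+8 = 31 → 31 days.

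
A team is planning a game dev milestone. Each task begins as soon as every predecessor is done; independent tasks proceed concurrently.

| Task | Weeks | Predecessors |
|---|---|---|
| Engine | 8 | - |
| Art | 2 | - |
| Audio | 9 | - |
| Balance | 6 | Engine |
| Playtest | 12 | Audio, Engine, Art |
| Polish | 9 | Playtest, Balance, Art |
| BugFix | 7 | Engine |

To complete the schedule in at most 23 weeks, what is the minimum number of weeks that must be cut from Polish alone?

7

Current finish: 30 weeks; target: 23.
Polish is on every critical path, so each week cut from Polish cuts the finish by one (this holds down to a finish of 22).
Need 30 − 23 = 7 weeks off Polish → Polish becomes 2 weeks, finish becomes 23.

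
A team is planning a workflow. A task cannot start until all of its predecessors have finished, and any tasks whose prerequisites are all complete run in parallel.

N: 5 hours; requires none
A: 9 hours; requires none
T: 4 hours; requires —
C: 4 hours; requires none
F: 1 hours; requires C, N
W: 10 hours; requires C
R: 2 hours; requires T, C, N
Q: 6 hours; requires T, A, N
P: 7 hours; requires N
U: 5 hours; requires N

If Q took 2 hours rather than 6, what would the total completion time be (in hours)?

As given, the longest chain is A→Q = 9+6 = 15, so the finish is 15 hours.
Q is on the critical path; changing it to 2 makes that path 11 hours.
New critical path: C→W = 4+10 = 14 ⇒ 14 hours.

14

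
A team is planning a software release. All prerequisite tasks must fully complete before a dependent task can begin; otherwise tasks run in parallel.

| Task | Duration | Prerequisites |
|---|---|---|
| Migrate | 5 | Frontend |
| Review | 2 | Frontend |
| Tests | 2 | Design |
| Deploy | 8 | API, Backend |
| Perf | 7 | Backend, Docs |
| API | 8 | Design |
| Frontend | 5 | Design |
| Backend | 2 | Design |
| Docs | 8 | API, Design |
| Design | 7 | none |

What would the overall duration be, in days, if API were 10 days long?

32

As given, the longest chain is Design→API→Docs→Perf = 7+8+8+7 = 30, so the finish is 30 days.
API is on the critical path; changing it to 10 makes that path 32 days.
That remains the longest chain; total 32 days.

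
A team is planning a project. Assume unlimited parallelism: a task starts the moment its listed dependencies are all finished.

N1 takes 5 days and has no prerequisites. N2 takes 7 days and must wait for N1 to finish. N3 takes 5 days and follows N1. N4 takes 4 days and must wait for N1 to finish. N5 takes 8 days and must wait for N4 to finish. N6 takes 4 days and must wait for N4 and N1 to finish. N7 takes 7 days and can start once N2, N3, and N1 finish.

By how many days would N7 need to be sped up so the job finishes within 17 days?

Current finish: 19 days; target: 17.
N7 is on every critical path, so each day cut from N7 cuts the finish by one (this holds down to a finish of 17).
Need 19 − 17 = 2 days off N7 → N7 becomes 5 days, finish becomes 17.

2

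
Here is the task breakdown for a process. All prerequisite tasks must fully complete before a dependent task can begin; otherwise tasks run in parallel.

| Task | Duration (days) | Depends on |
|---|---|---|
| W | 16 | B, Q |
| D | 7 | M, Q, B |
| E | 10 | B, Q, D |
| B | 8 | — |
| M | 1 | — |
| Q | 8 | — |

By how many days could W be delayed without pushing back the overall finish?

Q→D→E = 8+7+10 = 25 sets the makespan at 25 days.
The longest chain containing W totals 24 days.
Slack of W = 9 − 8 = 1 day.

1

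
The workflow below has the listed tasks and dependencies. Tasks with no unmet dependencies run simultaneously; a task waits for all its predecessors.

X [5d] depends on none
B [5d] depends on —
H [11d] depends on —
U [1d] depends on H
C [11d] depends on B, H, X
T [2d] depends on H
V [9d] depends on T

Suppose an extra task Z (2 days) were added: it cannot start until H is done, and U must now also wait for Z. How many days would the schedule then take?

22

Originally the schedule takes 22 days.
With Z inserted, U now waits for max(H, Z).
New critical path: H→C = 11+11 = 22 ⇒ 22 days.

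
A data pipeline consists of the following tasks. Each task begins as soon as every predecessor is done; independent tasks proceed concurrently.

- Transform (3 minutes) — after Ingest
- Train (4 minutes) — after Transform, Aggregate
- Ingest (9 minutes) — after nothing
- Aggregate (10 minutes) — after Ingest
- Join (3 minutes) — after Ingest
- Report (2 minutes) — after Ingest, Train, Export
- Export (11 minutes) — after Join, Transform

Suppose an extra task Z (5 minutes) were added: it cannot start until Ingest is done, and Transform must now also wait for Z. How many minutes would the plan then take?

30

Originally the plan takes 25 minutes.
With Z inserted, Transform now waits for max(Ingest, Z).
New critical path: Ingest→Z→Transform→Export→Report = 9+5+3+11+2 = 30 ⇒ 30 minutes.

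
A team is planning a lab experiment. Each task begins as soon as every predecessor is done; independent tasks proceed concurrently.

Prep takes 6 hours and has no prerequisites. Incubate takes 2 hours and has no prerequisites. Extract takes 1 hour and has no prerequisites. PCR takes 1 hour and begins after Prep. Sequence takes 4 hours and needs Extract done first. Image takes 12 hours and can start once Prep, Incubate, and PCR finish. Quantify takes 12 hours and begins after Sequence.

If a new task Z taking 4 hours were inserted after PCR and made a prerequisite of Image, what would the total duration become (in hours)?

Originally the schedule takes 19 hours.
With Z inserted, Image now waits for max(Prep, Incubate, PCR, Z).
New critical path: Prep→PCR→Z→Image = 6+1+4+12 = 23 ⇒ 23 hours.

23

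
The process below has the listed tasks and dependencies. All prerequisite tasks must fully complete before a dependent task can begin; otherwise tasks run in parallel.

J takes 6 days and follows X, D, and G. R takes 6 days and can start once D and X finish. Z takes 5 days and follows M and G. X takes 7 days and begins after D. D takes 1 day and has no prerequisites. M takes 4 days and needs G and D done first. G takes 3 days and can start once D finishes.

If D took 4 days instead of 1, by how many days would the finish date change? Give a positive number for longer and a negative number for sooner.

Baseline: D→X→J = 1+7+6 = 14 → 14 days.
D lies on that path, so at 4 days the path becomes 17 days.
The critical path is still D→X→J; finish is now 17 days.
Change in finish: 17 − 14 = +3 days.

3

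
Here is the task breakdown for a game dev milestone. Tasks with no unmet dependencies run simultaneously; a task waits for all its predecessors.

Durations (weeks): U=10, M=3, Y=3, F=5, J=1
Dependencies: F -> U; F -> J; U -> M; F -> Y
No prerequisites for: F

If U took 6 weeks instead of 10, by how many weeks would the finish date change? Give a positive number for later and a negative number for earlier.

The binding path is F→U→M = 5+10+3 = 18; finish at 18 weeks.
U is on the critical path; changing it to 6 makes that path 14 weeks.
The critical path is still F→U→M; finish is now 14 weeks.
Change in finish: 14 − 18 = -4 weeks.

-4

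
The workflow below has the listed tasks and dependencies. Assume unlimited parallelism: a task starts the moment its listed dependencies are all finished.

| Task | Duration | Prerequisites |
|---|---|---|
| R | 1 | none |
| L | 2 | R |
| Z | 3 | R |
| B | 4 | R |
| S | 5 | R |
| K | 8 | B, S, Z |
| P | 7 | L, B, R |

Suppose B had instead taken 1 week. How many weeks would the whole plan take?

14

Baseline: R→S→K = 1+5+8 = 14 → 14 weeks.
The longest path through B is only 13 weeks, so B has float 1.
No other chain overtakes it, so the finish is 14 weeks.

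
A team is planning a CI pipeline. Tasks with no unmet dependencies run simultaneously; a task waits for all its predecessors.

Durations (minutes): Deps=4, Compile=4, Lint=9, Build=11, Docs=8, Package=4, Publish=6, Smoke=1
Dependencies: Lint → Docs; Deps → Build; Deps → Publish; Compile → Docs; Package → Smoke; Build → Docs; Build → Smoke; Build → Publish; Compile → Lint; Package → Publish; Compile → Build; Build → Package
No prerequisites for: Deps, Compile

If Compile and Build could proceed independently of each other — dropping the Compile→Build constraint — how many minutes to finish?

25

Before: longest chain Deps→Build→Package→Publish = 4+11+4+6 = 25, finish 25.
Dropping Compile→Build doesn't change Build's earliest start (4); another predecessor still binds.
After: Deps→Build→Package→Publish = 4+11+4+6 = 25 → 25 minutes.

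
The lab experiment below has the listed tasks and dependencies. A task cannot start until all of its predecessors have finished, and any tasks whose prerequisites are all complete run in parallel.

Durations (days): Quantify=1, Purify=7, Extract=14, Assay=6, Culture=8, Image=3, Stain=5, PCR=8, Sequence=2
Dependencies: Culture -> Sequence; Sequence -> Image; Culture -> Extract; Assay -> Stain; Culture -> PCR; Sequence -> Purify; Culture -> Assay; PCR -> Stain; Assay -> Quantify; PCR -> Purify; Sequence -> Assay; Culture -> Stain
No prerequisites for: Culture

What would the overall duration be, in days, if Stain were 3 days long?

23

Baseline: Culture→PCR→Purify = 8+8+7 = 23 → 23 days.
Stain is off the critical path — its longest chain is 21 days, giving 2 of slack.
The critical path is still Culture→PCR→Purify; finish is now 23 days.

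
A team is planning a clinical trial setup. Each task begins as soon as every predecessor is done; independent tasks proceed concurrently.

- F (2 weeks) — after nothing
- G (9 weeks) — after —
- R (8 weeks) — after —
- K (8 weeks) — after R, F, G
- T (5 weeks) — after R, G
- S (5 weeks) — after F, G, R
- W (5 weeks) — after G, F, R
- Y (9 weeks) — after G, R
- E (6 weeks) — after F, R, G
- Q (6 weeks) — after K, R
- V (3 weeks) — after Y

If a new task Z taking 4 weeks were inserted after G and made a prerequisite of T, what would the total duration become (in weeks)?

23

Originally the clinical trial setup takes 23 weeks.
With Z inserted, T now waits for max(R, G, Z).
New critical path: G→K→Q = 9+8+6 = 23 ⇒ 23 weeks.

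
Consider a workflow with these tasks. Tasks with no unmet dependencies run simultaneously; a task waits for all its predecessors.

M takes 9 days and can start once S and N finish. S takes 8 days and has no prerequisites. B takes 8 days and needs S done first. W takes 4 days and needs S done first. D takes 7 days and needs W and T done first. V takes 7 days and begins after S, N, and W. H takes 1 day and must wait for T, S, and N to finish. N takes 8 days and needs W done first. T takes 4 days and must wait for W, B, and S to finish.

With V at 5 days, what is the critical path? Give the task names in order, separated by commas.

Actual critical path: S→W→N→M = 8+4+8+9 = 29 ⇒ 29 days.
V is off the critical path — its longest chain is 27 days, giving 2 of slack.
The critical path is still S→W→N→M; finish is now 29 days.

S, W, N, M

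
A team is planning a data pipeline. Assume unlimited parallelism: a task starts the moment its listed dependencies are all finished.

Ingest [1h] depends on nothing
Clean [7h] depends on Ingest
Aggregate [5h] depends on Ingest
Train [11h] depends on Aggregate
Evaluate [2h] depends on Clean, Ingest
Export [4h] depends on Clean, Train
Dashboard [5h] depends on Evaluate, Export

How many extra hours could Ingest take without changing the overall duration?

Critical path: Ingest→Aggregate→Train→Export→Dashboard = 1+5+11+4+5 = 26, so the finish is 26 hours.
The longest chain containing Ingest totals 26 hours.
So Ingest can slip 1 − 1 = 0 hours.

0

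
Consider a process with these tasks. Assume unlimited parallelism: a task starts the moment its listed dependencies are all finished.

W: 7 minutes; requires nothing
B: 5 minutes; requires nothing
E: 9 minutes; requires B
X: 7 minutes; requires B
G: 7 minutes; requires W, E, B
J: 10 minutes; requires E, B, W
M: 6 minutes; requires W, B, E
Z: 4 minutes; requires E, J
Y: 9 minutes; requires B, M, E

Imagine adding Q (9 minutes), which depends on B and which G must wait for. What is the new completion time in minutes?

Originally the project takes 29 minutes.
With Q inserted, G now waits for max(W, E, B, Q).
New critical path: B→E→M→Y = 5+9+6+9 = 29 ⇒ 29 minutes.

29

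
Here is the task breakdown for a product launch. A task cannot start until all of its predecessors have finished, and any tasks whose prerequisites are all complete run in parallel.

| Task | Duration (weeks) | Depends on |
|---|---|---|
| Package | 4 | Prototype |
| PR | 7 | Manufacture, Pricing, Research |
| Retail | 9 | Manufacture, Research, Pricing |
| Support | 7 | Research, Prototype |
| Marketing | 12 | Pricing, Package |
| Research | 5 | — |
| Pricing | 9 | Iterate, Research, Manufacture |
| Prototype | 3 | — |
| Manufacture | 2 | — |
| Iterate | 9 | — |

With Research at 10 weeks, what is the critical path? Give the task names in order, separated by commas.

Research, Pricing, Marketing

The binding path is Iterate→Pricing→Marketing = 9+9+12 = 30; finish at 30 weeks.
The longest path through Research is only 26 weeks, so Research has float 4.
New critical path: Research→Pricing→Marketing = 10+9+12 = 31 ⇒ 31 weeks.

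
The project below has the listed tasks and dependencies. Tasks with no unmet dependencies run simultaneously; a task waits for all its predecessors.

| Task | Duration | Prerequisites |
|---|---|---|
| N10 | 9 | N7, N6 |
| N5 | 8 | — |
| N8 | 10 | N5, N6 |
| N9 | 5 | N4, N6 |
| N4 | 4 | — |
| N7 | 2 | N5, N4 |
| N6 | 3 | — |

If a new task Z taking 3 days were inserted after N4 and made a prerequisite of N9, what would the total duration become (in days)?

19

Originally the project takes 19 days.
With Z inserted, N9 now waits for max(N4, N6, Z).
New critical path: N5→N7→N10 = 8+2+9 = 19 ⇒ 19 days.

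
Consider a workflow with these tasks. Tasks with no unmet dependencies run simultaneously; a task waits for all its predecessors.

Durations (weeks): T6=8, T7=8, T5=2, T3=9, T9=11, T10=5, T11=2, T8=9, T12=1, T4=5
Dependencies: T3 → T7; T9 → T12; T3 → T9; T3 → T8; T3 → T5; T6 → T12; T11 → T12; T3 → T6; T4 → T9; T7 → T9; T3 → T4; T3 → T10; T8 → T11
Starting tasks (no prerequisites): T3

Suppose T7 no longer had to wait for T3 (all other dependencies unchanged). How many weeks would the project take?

Before: longest chain T3→T7→T9→T12 = 9+8+11+1 = 29, finish 29.
Without T3→T7, T7's earliest start moves from 9 to 0.
New critical path: T3→T4→T9→T12 = 9+5+11+1 = 26 ⇒ 26 weeks.

26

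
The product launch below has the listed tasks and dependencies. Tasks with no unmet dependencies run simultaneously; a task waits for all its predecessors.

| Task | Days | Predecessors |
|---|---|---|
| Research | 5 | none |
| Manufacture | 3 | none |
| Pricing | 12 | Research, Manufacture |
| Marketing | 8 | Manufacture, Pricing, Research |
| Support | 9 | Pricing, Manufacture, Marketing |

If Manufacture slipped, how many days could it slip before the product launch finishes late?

2

Research→Pricing→Marketing→Support = 5+12+8+9 = 34 sets the makespan at 34 days.
The longest chain containing Manufacture totals 32 days.
So Manufacture can slip 5 − 3 = 2 days.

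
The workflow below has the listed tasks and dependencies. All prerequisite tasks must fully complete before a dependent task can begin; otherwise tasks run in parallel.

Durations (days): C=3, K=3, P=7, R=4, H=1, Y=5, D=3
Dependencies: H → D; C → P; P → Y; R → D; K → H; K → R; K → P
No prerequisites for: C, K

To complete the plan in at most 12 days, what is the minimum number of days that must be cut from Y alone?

Current finish: 15 days; target: 12.
Y is on every critical path, so each day cut from Y cuts the finish by one (this holds down to a finish of 11).
Need 15 − 12 = 3 days off Y → Y becomes 2 days, finish becomes 12.

3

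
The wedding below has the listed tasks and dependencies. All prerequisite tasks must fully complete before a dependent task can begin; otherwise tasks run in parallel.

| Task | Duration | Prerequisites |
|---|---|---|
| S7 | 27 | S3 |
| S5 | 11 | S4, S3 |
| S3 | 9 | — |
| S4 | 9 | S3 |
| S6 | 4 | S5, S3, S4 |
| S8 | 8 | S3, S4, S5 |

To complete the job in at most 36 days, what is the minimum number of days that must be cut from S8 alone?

1

Current finish: 37 days; target: 36.
S8 is on every critical path, so each day cut from S8 cuts the finish by one (this holds down to a finish of 36).
Need 37 − 36 = 1 day off S8 → S8 becomes 7 days, finish becomes 36.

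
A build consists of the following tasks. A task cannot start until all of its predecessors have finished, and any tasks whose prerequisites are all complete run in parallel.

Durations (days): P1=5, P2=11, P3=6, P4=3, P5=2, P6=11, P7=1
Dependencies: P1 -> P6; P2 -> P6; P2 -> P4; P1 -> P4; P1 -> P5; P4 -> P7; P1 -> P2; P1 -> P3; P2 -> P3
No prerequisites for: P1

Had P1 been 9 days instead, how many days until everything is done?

Baseline: P1→P2→P6 = 5+11+11 = 27 → 27 days.
P1 is on the critical path; changing it to 9 makes that path 31 days.
No other chain overtakes it, so the finish is 31 days.

31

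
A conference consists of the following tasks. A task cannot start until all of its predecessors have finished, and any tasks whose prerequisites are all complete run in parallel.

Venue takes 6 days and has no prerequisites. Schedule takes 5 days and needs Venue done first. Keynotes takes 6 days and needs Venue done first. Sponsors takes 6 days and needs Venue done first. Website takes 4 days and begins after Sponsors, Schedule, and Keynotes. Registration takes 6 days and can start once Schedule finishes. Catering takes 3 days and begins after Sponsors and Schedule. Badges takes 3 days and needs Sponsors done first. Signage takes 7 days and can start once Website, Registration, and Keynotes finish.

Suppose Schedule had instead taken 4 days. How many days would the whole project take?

Baseline: Venue→Schedule→Registration→Signage = 6+5+6+7 = 24 → 24 days.
Since Schedule is critical, the -1 change carries straight to that chain (now 23 days).
That remains the longest chain; total 23 days.

23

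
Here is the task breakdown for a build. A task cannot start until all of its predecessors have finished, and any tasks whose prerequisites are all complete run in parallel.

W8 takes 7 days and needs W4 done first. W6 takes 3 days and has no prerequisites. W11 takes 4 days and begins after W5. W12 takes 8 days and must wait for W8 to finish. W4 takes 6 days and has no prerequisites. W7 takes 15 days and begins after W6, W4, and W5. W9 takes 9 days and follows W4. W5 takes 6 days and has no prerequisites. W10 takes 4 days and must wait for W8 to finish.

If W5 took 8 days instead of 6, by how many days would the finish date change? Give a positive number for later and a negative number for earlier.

2

As given, the longest chain is W5→W7 = 6+15 = 21, so the finish is 21 days.
W5 is on the critical path; changing it to 8 makes that path 23 days.
The critical path is still W5→W7; finish is now 23 days.
Change in finish: 23 − 21 = +2 days.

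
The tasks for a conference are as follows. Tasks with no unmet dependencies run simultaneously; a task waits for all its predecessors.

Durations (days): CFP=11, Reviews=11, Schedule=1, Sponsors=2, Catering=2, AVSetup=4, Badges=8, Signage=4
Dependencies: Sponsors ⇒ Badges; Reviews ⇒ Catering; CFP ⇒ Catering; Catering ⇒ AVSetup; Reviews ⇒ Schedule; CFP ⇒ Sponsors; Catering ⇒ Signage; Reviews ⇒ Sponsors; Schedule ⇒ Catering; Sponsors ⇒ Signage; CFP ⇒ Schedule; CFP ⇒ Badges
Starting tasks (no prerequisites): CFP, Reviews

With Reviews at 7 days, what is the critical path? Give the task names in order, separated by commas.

The binding path is Reviews→Sponsors→Badges = 11+2+8 = 21; finish at 21 days.
Since Reviews is critical, the -4 change carries straight to that chain (now 17 days).
The binding chain switches to CFP→Sponsors→Badges = 11+2+8 = 21; finish 21 days.

CFP, Sponsors, Badges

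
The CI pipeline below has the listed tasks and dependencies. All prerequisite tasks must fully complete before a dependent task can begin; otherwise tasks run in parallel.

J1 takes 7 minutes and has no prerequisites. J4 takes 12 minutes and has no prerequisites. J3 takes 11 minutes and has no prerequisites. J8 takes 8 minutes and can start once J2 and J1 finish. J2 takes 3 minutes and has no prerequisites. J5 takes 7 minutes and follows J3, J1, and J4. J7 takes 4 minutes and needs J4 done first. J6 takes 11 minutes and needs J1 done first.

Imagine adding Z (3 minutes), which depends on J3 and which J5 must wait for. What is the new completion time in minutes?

21

Originally the schedule takes 19 minutes.
With Z inserted, J5 now waits for max(J3, J1, J4, Z).
New critical path: J3→Z→J5 = 11+3+7 = 21 ⇒ 21 minutes.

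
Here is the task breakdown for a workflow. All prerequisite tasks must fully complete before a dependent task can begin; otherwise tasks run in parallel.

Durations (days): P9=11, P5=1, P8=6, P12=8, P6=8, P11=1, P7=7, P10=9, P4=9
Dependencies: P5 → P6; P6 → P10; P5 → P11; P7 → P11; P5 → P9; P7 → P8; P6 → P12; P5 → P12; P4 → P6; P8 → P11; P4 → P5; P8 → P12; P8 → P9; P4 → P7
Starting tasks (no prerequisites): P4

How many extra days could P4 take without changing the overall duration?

P4→P7→P8→P9 = 9+7+6+11 = 33 sets the makespan at 33 days.
P4 finishes as early as 9 and must finish by 9.
So P4 can slip 9 − 9 = 0 days.

0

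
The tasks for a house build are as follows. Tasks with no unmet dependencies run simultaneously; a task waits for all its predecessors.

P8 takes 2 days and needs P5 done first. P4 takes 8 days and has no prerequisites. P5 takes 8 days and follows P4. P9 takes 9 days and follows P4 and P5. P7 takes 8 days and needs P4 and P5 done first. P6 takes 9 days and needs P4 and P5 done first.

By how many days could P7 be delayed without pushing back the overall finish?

The longest chain is P4→P5→P6 = 8+8+9 = 25; overall finish 25 days.
The longest chain containing P7 totals 24 days.
So P7 can slip 25 − 24 = 1 day.

1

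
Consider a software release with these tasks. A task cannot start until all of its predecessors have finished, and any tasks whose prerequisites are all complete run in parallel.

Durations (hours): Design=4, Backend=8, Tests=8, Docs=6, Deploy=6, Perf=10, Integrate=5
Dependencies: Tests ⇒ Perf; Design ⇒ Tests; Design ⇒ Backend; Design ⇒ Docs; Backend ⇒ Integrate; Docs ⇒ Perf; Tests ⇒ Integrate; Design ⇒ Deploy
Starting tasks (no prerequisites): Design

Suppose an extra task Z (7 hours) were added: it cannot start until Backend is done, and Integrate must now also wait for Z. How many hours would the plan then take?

24

Originally the plan takes 22 hours.
With Z inserted, Integrate now waits for max(Backend, Tests, Z).
New critical path: Design→Backend→Z→Integrate = 4+8+7+5 = 24 ⇒ 24 hours.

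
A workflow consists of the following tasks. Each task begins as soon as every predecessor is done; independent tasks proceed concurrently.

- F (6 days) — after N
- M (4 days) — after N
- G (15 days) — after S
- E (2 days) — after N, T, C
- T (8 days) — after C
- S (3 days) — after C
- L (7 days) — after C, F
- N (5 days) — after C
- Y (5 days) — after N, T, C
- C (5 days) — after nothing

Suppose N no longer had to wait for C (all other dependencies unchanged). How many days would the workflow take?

Original critical path: C→N→F→L = 5+5+6+7 = 23 ⇒ 23 days.
Without C→N, N's earliest start moves from 5 to 0.
After: C→S→G = 5+3+15 = 23 → 23 days.

23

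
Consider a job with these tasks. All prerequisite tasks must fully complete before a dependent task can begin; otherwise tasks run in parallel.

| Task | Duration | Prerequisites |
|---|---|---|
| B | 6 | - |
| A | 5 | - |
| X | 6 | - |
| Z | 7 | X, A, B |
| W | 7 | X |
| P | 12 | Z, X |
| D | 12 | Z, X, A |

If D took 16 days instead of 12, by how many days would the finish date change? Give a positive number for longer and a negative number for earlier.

4

Critical path before the change: X→Z→D = 6+7+12 = 25 giving 25 days.
D is on the critical path; changing it to 16 makes that path 29 days.
New critical path: B→Z→D = 6+7+16 = 29 ⇒ 29 days.
Change in finish: 29 − 25 = +4 days.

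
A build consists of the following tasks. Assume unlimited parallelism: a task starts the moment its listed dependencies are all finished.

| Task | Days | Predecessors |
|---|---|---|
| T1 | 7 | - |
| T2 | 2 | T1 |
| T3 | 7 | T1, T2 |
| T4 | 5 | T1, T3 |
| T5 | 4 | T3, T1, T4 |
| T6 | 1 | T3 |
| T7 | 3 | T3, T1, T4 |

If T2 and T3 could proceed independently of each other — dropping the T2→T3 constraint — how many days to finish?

Original critical path: T1→T2→T3→T4→T5 = 7+2+7+5+4 = 25 ⇒ 25 days.
Without T2→T3, T3's earliest start moves from 9 to 7.
New critical path: T1→T3→T4→T5 = 7+7+5+4 = 23 ⇒ 23 days.

23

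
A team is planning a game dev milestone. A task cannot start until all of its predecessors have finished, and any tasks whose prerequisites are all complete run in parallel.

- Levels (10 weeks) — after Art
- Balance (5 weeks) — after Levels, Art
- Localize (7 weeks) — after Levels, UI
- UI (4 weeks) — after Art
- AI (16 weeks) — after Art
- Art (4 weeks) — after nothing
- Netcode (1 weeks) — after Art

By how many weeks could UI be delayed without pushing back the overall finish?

Critical path: Art→Levels→Localize = 4+10+7 = 21, so the finish is 21 weeks.
The longest chain containing UI totals 15 weeks.
So UI can slip 14 − 8 = 6 weeks.

6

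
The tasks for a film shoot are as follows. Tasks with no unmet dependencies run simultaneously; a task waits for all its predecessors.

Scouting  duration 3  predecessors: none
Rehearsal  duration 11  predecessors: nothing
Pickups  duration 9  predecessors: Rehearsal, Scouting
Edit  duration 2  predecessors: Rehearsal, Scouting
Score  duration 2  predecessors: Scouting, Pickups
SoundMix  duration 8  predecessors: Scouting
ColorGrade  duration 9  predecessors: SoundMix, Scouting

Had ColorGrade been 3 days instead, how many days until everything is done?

Baseline: Rehearsal→Pickups→Score = 11+9+2 = 22 → 22 days.
The longest path through ColorGrade is only 20 days, so ColorGrade has float 2.
That remains the longest chain; total 22 days.

22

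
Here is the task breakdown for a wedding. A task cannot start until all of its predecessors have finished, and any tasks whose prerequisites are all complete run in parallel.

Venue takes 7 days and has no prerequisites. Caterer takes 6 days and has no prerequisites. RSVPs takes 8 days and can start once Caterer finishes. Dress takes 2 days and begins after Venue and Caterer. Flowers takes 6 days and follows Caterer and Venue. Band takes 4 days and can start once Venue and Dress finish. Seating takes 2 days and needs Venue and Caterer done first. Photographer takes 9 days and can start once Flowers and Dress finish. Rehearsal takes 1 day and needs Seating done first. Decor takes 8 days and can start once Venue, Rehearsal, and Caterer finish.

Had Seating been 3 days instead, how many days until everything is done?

Actual critical path: Venue→Flowers→Photographer = 7+6+9 = 22 ⇒ 22 days.
Seating has 4 days of float (longest path through it is 18).
The critical path is still Venue→Flowers→Photographer; finish is now 22 days.

22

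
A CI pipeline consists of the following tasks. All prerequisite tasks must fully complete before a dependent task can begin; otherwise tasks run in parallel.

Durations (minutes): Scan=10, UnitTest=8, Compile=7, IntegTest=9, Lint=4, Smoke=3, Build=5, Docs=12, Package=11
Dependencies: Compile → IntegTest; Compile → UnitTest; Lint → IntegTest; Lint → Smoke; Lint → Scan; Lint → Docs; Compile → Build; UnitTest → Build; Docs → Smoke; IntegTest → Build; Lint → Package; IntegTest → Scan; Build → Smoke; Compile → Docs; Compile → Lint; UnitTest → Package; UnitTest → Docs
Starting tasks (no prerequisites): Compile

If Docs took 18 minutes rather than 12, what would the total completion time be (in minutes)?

36

Baseline: Compile→UnitTest→Docs→Smoke = 7+8+12+3 = 30 → 30 minutes.
Docs is on the critical path; changing it to 18 makes that path 36 minutes.
That remains the longest chain; total 36 minutes.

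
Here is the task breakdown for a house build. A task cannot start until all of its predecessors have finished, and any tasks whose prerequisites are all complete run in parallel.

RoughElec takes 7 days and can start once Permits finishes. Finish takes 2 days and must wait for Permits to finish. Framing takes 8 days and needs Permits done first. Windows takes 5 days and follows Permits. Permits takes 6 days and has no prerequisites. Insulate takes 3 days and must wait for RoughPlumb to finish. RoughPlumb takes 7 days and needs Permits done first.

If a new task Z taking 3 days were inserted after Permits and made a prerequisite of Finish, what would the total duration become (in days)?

Originally the house build takes 16 days.
With Z inserted, Finish now waits for max(Permits, Z).
New critical path: Permits→RoughPlumb→Insulate = 6+7+3 = 16 ⇒ 16 days.

16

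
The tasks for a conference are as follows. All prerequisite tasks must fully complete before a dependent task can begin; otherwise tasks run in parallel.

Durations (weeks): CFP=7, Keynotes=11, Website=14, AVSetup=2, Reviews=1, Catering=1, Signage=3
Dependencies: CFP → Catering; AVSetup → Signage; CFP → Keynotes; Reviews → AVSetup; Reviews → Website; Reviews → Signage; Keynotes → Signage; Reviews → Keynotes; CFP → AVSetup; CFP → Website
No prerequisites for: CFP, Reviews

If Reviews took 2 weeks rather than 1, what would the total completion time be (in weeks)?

21

Baseline: CFP→Keynotes→Signage = 7+11+3 = 21 → 21 weeks.
The longest path through Reviews is only 15 weeks, so Reviews has float 6.
No other chain overtakes it, so the finish is 21 weeks.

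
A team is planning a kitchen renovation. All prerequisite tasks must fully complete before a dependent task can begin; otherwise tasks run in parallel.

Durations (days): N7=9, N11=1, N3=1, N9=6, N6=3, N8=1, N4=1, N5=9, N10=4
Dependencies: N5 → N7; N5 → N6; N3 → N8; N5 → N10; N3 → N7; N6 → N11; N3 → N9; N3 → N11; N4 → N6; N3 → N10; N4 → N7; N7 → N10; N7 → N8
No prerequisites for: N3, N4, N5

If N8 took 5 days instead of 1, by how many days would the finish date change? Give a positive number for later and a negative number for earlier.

1

Critical path before the change: N5→N7→N10 = 9+9+4 = 22 giving 22 days.
N8 is off the critical path — its longest chain is 19 days, giving 3 of slack.
Now N5→N7→N8 = 9+9+5 = 23 is longest, so the finish becomes 23 days.
Change in finish: 23 − 22 = +1 days.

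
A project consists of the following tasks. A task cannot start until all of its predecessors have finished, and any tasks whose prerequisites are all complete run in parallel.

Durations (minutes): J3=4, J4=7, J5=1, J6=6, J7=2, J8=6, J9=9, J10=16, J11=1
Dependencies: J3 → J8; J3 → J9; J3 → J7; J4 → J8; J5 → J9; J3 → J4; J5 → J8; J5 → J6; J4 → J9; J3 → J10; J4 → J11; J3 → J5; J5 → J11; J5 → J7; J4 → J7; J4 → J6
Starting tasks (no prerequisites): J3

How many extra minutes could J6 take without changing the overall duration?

3

J3→J4→J9 = 4+7+9 = 20 sets the makespan at 20 minutes.
J6 finishes as early as 17 and must finish by 20.
So J6 can slip 20 − 17 = 3 minutes.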